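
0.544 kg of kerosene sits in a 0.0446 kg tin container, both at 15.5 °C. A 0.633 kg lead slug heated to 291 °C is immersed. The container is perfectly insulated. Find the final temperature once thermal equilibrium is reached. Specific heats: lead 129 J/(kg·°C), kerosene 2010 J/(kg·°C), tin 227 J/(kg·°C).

Conservation of energy gives ΣQ = 0:
0.633*129*(T − 291) + 0.544*2010*(T − 15.5) + 0.0446*227*(T − 15.5) = 0
(81.66 + 1093.4 + 10.12) T = 81.66*291 + 1093.4*15.5 + 10.12*15.5
T = 40867/1185.2 ≈ 34.48 °C

T_f ≈ 34.5 °C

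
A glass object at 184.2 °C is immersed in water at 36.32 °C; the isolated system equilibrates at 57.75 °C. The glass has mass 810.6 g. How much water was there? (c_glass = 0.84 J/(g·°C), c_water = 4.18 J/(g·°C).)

m ≈ 961 g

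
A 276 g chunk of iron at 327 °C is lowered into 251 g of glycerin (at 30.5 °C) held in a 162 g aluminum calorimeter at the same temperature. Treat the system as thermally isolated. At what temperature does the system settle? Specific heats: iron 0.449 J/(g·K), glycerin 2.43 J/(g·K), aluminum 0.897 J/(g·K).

T_f ≈ 72.3 °C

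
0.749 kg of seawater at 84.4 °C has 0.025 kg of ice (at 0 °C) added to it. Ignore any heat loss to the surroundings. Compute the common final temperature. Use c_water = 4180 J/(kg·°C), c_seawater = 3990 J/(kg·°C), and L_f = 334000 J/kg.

T_f ≈ 78.8 °C

Net heat exchanged in the isolated system is zero:
fusion: m_ice L_f = 0.025·334000 = 8350
  meltwater 0→T: 0.025·4180·T = 104.5 T
  seawater: 2988.5(T − 84.4)
3093 T = 252230 − 8350 = 243880
T ≈ 78.85 °C. Since T > 0 °C, the all-ice-melts assumption holds.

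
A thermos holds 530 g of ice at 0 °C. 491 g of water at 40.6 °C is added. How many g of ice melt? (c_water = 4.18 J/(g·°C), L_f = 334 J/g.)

m_melted ≈ 249 g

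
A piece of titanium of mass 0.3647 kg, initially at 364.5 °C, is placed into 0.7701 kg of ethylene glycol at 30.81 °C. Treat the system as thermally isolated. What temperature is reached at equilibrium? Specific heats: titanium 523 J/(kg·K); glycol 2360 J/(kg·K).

T_f ≈ 62.5 °C

Conservation of energy gives ΣQ = 0:
0.3647*523*(T − 364.5) + 0.7701*2360*(T − 30.81) = 0
190.74(T − 364.5) + 1817.4(T − 30.81) = 0
2008.2 T = 125519
T = 125519 / 2008.2 = 62.5 °C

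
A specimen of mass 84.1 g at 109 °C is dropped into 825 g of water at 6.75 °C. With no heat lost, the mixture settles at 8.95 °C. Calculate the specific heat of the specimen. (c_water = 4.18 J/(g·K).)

c ≈ 0.902 J/(g·K)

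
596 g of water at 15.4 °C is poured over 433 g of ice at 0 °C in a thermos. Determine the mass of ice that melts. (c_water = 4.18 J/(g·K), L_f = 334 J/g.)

Water can give up m c ΔT = 596×4.18×15.4 = 38366 J before reaching 0 °C.
To melt every bit of ice: 433×334 = 144622 J.
That's not enough to melt it all — equilibrium is at 0 °C with ice remaining.
Mass melted = 38366/334 ≈ 114.9 g.

m_melted ≈ 115 g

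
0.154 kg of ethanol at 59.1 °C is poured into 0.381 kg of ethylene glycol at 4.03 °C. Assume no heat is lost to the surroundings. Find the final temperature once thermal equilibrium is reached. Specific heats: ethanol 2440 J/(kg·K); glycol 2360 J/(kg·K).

T_f ≈ 20.3 °C

Heat lost by the ethanol equals heat gained by the glycol:
0.154·2440·(59.1 − T) = 0.381·2360·(T − 4.03)
375.76(59.1 − T) = 899.16(T − 4.03)
1274.9 T = 25831  ⇒  T ≈ 20.26 °C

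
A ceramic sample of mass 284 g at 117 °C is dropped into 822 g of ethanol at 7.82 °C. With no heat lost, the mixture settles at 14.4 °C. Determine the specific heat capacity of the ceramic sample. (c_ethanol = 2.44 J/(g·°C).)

m_s c (T_s − T_f) = m_ethanol c_ethanol (T_f − T_0):
284×c×(117 − 14.4) = 822×2.44×(14.4 − 7.82)
29138 c = 13197  ⇒  c ≈ 0.4529 J/(g·°C)

c ≈ 0.453 J/(g·°C)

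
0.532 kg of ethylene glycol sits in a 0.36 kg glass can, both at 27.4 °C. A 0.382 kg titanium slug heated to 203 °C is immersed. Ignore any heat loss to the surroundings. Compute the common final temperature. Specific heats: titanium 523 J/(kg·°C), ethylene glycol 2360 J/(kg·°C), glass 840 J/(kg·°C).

Taking heat into each body as positive, Σ m c ΔT = 0:
0.382*523*(T − 203) + 0.532*2360*(T − 27.4) + 0.36*840*(T − 27.4) = 0
199.79(T − 203) + 1255.5(T − 27.4) + 302.4(T − 27.4) = 0
1757.7 T = 83244
T ≈ 47.36 °C

T_f ≈ 47.4 °C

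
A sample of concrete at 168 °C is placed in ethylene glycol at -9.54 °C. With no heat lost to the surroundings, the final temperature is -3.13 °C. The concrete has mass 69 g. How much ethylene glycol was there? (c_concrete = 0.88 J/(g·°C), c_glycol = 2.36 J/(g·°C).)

m ≈ 687 g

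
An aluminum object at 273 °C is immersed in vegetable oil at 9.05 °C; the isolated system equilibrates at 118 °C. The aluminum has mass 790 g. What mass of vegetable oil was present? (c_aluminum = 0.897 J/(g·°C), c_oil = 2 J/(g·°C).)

|Q_aluminum| = |Q_oil|:
790×0.897×(273 − 118) = m×2×(118 − 9.05)
217.9 m = 109838  ⇒  m ≈ 504.1 g

m ≈ 504 g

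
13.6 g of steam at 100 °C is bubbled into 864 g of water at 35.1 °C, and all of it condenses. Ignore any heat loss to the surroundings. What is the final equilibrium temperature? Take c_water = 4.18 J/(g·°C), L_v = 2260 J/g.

T_f ≈ 44.5 °C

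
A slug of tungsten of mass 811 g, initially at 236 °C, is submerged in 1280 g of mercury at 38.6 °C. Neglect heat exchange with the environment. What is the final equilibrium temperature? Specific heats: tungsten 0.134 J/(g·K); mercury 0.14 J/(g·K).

T_f ≈ 113.1 °C

T_f = Σ m_i c_i T_i / Σ m_i c_i:
T_f = (108.67*236 + 179.2*38.6) / (108.67 + 179.2)
    = 32564 / 287.87 ≈ 113.12 °C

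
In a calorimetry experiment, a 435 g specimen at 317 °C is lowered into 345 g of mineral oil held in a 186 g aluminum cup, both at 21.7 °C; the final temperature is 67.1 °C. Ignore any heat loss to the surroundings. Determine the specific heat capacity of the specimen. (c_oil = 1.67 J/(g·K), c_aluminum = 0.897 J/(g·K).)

c ≈ 0.31 J/(g·K)

Setting the total heat transfer to zero:
435·c·(67.1 − 317) + 345·1.67·(67.1 − 21.7) + 186·0.897·(67.1 − 21.7) = 0
-108706 c = -33732
c = -33732/-108706 ≈ 0.3103 J/(g·K)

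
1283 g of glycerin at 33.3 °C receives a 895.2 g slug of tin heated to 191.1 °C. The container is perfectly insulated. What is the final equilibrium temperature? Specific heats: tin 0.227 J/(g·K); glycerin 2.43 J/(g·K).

T_f is the heat-capacity-weighted average of the initial temperatures:
T_f = (203.21×191.1 + 3117.7×33.3) / (203.21 + 3117.7)
    = 142653 / 3320.9 ≈ 42.96 °C

T_f ≈ 43.0 °C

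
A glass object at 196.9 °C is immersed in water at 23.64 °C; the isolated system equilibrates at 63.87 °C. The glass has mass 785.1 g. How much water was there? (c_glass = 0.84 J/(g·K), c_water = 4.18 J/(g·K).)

Taking heat into each body as positive, Σ m c ΔT = 0:
785.1·0.84·(63.87 − 196.9) + m·4.18·(63.87 − 23.64) = 0
168.16 m = 87731
m = 87731/168.16 ≈ 521.7 g

m ≈ 522 g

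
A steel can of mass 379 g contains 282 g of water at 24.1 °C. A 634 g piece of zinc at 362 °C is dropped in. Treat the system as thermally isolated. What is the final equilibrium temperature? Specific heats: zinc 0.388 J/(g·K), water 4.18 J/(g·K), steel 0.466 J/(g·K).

T_f ≈ 76.0 °C

Taking heat into each body as positive, Σ m c ΔT = 0:
634*0.388*(T − 362) + 282*4.18*(T − 24.1) + 379*0.466*(T − 24.1) = 0
(245.99 + 1178.8 + 176.61) T = 245.99*362 + 1178.8*24.1 + 176.61*24.1
T ≈ 76.01 °C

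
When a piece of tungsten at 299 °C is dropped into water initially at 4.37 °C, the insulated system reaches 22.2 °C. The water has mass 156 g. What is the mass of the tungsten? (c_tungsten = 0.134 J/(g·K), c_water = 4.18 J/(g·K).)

m ≈ 313 g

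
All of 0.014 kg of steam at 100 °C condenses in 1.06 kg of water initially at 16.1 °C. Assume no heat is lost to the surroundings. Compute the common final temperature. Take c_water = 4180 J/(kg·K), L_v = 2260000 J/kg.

Energy conservation, ΣQ = 0:
condense steam: −0.014×2260000 = −31640; condensate cools 100→T: 0.014×4180×(T − 100) = 58.52(T − 100); water warms: 1.06×4180×(T − 16.1) = 4430.8(T − 16.1)
4489.3 T = 31640 + 5852 + 71336 = 108828
T ≈ 24.24 °C, under the boiling point, so the assumption holds.

T_f ≈ 24.2 °C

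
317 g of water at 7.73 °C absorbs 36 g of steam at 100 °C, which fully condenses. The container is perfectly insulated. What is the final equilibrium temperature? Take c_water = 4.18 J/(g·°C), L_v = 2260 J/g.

Setting the total heat transfer to zero:
condense steam: −36×2260 = −81360; condensed water 100 °C→T: 150.48(T − 100); original water: 1325.1(T − 7.73)
1475.5 T = 81360 + 15048 + 10243 = 106651
T ≈ 72.28 °C (< 100 °C, so full condensation is consistent).

T_f ≈ 72.3 °C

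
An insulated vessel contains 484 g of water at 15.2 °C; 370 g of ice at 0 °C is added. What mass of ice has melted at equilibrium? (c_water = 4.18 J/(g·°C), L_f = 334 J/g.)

m_melted ≈ 92.1 g

Water can give up m c ΔT = 484·4.18·15.2 = 30751 J before reaching 0 °C.
Melting all 370 g of ice would need 370·334 = 123580 J.
That's not enough to melt it all — equilibrium is at 0 °C with ice remaining.
Mass melted = 30751/334 ≈ 92.07 g.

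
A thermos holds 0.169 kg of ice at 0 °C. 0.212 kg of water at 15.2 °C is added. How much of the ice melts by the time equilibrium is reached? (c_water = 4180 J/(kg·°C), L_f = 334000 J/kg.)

Cooling the water to 0 °C releases 0.212×4180×15.2 = 13470 J.
Fully melting the ice requires m_ice L_f = 0.169×334000 = 56446 J.
Since 13470 < 56446 J, not all the ice melts; equilibrium is at 0 °C.
m_melted×334000 = 13470  ⇒  m_melted ≈ 0.04033 kg.

m_melted ≈ 0.0403 kg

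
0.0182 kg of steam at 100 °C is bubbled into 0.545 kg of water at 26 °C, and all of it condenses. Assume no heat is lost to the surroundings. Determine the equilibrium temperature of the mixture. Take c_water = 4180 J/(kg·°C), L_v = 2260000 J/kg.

T_f ≈ 45.9 °C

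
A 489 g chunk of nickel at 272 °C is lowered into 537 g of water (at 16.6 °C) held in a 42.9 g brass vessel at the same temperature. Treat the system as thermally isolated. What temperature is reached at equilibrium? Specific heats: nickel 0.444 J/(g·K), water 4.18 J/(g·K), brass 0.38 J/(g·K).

T_f ≈ 39.0 °C

Heat gained plus heat lost sum to zero:
489*0.444*(T − 272) + 537*4.18*(T − 16.6) + 42.9*0.38*(T − 16.6) = 0
217.12(T − 272) + 2244.7(T − 16.6) + 16.3(T − 16.6) = 0
2478.1 T = 96588
T = 96588/2478.1 ≈ 38.98 °C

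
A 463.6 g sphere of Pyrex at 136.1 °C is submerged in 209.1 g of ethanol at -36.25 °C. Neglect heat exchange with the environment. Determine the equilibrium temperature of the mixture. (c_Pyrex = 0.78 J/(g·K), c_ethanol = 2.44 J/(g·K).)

T_f ≈ 35.2 °C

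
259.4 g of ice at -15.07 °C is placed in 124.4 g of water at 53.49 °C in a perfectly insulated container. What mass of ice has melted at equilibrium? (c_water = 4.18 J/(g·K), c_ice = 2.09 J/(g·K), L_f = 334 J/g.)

m_melted ≈ 58.8 g

Cooling the water to 0 °C releases 124.4·4.18·53.49 = 27814 J.
Warming the ice to 0 °C takes 259.4·2.09·15.07 = 8170.1 J, leaving 19644 J for melting.
Fully melting the ice requires m_ice L_f = 259.4·334 = 86640 J.
Since 19644 < 86640 J, not all the ice melts; equilibrium is at 0 °C.
m_melted·334 = 19644  ⇒  m_melted ≈ 58.82 g.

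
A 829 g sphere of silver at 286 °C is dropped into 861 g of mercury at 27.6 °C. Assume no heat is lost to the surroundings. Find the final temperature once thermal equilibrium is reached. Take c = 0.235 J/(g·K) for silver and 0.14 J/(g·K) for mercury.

T_f ≈ 187.2 °C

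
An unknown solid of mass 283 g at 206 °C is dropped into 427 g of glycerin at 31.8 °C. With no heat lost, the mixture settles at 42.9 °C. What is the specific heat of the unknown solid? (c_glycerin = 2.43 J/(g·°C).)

Heat lost by the unknown solid = heat gained by the glycerin:
283×c×(206 − 42.9) = 427×2.43×(42.9 − 31.8)
46157 c = 11517  ⇒  c ≈ 0.2495 J/(g·°C)

c ≈ 0.25 J/(g·°C)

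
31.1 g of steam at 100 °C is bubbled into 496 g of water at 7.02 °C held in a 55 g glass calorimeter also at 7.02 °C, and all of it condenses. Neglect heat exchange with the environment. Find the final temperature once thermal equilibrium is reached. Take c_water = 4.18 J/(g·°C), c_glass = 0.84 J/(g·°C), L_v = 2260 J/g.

T_f ≈ 43.6 °C

Conservation of energy gives ΣQ = 0:
latent heat released on condensation: 31.1×2260 = 70286
  condensed water 100 °C→T: 130(T − 100)
  original water: 2073.3(T − 7.02)
  glass cup: 55×0.84×(T − 7.02) = 46.2(T − 7.02)
2249.5 T = 70286 + 13000 + 14879 = 98165
T ≈ 43.64 °C, under the boiling point, so the assumption holds.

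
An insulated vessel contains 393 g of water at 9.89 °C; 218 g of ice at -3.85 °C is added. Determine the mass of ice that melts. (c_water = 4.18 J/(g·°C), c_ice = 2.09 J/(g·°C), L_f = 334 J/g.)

m_melted ≈ 43.4 g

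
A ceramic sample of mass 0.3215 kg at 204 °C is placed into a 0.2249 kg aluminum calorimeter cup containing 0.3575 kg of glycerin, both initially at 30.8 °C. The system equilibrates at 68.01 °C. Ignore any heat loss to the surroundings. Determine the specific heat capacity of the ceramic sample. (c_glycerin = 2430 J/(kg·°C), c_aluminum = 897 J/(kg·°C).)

Setting the total heat transfer to zero:
0.3215×c×(68.01 − 204) + 0.3575×2430×(68.01 − 30.8) + 0.2249×897×(68.01 − 30.8) = 0
-43.72 c = -39832
c = -39832/-43.72 ≈ 911.1 J/(kg·°C)

c ≈ 911 J/(kg·°C)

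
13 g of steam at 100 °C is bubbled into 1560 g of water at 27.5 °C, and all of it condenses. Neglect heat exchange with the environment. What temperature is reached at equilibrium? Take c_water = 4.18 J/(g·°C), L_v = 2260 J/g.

T_f ≈ 32.6 °C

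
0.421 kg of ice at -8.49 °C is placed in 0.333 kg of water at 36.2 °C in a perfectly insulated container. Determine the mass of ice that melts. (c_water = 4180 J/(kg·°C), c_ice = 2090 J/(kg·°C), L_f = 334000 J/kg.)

Cooling the water to 0 °C releases 0.333·4180·36.2 = 50388 J.
Warming the ice to 0 °C takes 0.421·2090·8.49 = 7470.3 J, leaving 42918 J for melting.
Fully melting the ice requires m_ice L_f = 0.421·334000 = 140614 J.
42918 J < 140614 J, so only part of the ice melts and the system sits at 0 °C.
m_melt = 42918 / L_f = 0.1285 kg.

m_melted ≈ 0.128 kg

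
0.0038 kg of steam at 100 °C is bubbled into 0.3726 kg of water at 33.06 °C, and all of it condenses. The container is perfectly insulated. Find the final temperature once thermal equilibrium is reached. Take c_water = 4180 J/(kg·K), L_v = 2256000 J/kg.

Net heat exchanged in the isolated system is zero:
steam→water at 100 °C releases m L_v = 0.0038·2256000 = 8572.8; condensed water 100 °C→T: 15.88(T − 100); original water: 1557.5(T − 33.06)
1573.4 T = 8572.8 + 1588.4 + 51490 = 61651
T ≈ 39.18 °C — below 100 °C, confirming all the steam condensed.

T_f ≈ 39.2 °C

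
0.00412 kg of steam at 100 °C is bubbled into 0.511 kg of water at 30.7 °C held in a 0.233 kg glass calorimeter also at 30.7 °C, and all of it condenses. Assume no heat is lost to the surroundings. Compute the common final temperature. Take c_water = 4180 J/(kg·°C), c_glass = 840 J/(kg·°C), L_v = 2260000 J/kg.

Energy conservation, ΣQ = 0:
condense steam: −0.00412·2260000 = −9311.2
  condensate cools 100→T: 0.00412·4180·(T − 100) = 17.22(T − 100)
  water warms: 0.511·4180·(T − 30.7) = 2136(T − 30.7)
  glass cup: 0.233·840·(T − 30.7) = 195.72(T − 30.7)
2348.9 T = 9311.2 + 1722.2 + 71583 = 82617
T ≈ 35.17 °C, under the boiling point, so the assumption holds.

T_f ≈ 35.2 °C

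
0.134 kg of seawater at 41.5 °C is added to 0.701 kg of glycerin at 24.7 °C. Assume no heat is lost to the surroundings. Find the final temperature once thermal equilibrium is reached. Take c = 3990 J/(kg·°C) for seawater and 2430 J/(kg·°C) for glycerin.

T_f ≈ 28.7 °C

T_f is the heat-capacity-weighted average of the initial temperatures:
T_f = (534.66*41.5 + 1703.4*24.7) / (534.66 + 1703.4)
    = 64263 / 2238.1 ≈ 28.71 °C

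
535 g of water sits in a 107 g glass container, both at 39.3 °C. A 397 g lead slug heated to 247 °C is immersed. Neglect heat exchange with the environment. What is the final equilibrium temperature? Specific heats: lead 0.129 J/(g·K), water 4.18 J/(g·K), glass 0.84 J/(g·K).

T_f ≈ 43.8 °C

T_f = Σ m_i c_i T_i / Σ m_i c_i:
T_f = (51.21·247 + 2236.3·39.3 + 89.88·39.3) / (51.21 + 2236.3 + 89.88)
    = 104068 / 2377.4 ≈ 43.77 °C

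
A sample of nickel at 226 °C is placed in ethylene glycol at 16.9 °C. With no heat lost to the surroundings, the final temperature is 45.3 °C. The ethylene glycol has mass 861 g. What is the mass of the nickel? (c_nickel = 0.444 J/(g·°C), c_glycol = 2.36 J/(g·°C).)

m ≈ 719 g

Heat lost by the nickel = heat gained by the glycol:
m·0.444·(226 − 45.3) = 861·2.36·(45.3 − 16.9)
80.23 m = 57708  ⇒  m ≈ 719.3 g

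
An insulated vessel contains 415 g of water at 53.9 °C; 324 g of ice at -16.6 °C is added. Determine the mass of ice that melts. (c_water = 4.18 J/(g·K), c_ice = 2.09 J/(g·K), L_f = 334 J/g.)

m_melted ≈ 246 g

Water can give up m c ΔT = 415·4.18·53.9 = 93500 J before reaching 0 °C.
Of that, 324·2.09·16.6 = 11241 J goes to bring the ice to 0 °C, leaving 82259 J.
To melt every bit of ice: 324·334 = 108216 J.
82259 J < 108216 J, so only part of the ice melts and the system sits at 0 °C.
Mass melted = 82259/334 ≈ 246.3 g.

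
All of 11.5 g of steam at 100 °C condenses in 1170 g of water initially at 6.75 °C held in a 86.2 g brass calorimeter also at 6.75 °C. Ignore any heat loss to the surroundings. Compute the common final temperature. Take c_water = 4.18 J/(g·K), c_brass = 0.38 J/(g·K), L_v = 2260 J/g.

Let T be the final temperature. ΣQ_i = 0:
steam→water at 100 °C releases m L_v = 11.5·2260 = 25990
  condensed water 100 °C→T: 48.07(T − 100)
  water warms: 1170·4.18·(T − 6.75) = 4890.6(T − 6.75)
  cup: 32.76(T − 6.75)
4971.4 T = 25990 + 4807 + 33233 = 64030
T ≈ 12.88 °C (< 100 °C, so full condensation is consistent).

T_f ≈ 12.9 °C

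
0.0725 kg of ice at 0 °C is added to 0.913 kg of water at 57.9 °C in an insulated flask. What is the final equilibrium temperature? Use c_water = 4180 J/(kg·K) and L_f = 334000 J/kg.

T_f ≈ 47.8 °C

Sum of m c ΔT and latent-heat terms is zero:
latent heat to melt: 0.0725×334000 = 24215; meltwater 0→T: 0.0725×4180×T = 303.05 T; water: 3816.3(T − 57.9)
4119.4 T = 220966 − 24215 = 196751
T ≈ 47.76 °C. Since T > 0 °C, the all-ice-melts assumption holds.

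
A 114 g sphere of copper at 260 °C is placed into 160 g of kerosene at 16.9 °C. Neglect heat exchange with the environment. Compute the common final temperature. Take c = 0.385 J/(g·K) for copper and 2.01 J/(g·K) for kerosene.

T_f ≈ 46.1 °C

With ΣQ=0 the equilibrium temperature is the m·c-weighted mean:
T_f = (43.89*260 + 321.6*16.9) / (43.89 + 321.6)
    = 16846 / 365.49 ≈ 46.09 °C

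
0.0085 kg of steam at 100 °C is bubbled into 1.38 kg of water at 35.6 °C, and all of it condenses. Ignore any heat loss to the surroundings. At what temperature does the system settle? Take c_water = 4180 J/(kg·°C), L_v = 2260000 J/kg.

T_f ≈ 39.3 °C

Setting the total heat transfer to zero:
condense steam: −0.0085×2260000 = −19210
  condensate cools 100→T: 0.0085×4180×(T − 100) = 35.53(T − 100)
  water warms: 1.38×4180×(T − 35.6) = 5768.4(T − 35.6)
5803.9 T = 19210 + 3553 + 205355 = 228118
T ≈ 39.30 °C (< 100 °C, so full condensation is consistent).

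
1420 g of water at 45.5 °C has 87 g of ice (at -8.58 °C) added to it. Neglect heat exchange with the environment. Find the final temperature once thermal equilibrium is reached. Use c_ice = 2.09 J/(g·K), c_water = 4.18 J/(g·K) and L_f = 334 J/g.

T_f ≈ 38.0 °C

Taking heat into each body as positive, Σ m c ΔT = 0:
ice -8.58→0 °C: 87·2.09·8.58 = 1560.1
  fusion: m_ice L_f = 87·334 = 29058
  warm the meltwater: 363.66 T
  water: 5935.6(T − 45.5)
6299.3 T = 270070 − 30618 = 239452
T ≈ 38.01 °C (positive, so assuming full melt was valid).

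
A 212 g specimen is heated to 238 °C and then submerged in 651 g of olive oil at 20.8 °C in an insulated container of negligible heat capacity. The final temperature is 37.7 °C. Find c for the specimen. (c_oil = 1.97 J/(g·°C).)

c ≈ 0.51 J/(g·°C)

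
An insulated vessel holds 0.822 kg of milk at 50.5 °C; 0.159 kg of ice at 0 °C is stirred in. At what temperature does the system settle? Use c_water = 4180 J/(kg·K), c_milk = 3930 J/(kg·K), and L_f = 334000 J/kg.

T_f ≈ 28.2 °C

Sum of m c ΔT and latent-heat terms is zero:
melt ice: 0.159·334000 = 53106; warm the meltwater: 664.62 T; milk: 3230.5(T − 50.5)
3895.1 T = 163138 − 53106 = 110032
T ≈ 28.25 °C — above 0 °C, consistent with complete melting.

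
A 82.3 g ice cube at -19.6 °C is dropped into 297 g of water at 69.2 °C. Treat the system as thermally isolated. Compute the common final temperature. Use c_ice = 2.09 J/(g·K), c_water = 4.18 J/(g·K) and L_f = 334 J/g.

T_f ≈ 34.7 °C

Net heat exchanged in the isolated system is zero:
ice -19.6→0 °C: 82.3·2.09·19.6 = 3371.3
  fusion: m_ice L_f = 82.3·334 = 27488
  meltwater 0→T: 82.3·4.18·T = 344.01 T
  water cools: 297·4.18·(T − 69.2) = 1241.5(T − 69.2)
1585.5 T = 85909 − 30860 = 55049
T ≈ 34.72 °C (positive, so assuming full melt was valid).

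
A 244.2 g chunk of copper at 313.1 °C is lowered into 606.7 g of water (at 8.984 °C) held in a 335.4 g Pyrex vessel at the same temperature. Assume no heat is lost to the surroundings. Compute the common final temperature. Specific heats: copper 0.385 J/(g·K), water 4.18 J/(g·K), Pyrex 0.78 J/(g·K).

Energy conservation, ΣQ = 0:
244.2·0.385·(T − 313.1) + 606.7·4.18·(T − 8.984) + 335.4·0.78·(T − 8.984) = 0
(94.02 + 2536 + 261.61) T = 94.02·313.1 + 2536·8.984 + 261.61·8.984
T = 54571/2891.6 ≈ 18.87 °C

T_f ≈ 18.9 °C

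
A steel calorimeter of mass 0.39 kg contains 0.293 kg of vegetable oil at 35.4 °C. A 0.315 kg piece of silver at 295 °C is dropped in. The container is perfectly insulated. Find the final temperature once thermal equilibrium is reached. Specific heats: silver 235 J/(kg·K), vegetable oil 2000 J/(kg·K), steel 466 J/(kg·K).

T_f ≈ 58.2 °C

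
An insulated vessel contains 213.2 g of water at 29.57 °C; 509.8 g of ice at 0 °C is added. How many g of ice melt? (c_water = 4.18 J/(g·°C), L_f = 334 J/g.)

m_melted ≈ 78.9 g

Water can give up m c ΔT = 213.2·4.18·29.57 = 26352 J before reaching 0 °C.
Melting all 509.8 g of ice would need 509.8·334 = 170273 J.
That's not enough to melt it all — equilibrium is at 0 °C with ice remaining.
Mass melted = 26352/334 ≈ 78.9 g.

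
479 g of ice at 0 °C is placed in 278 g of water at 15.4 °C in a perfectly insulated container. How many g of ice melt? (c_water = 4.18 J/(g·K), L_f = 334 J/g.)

m_melted ≈ 53.6 g

Heat available from the water dropping to 0 °C: 278×4.18×15.4 = 17895 J.
Fully melting the ice requires m_ice L_f = 479×334 = 159986 J.
That's not enough to melt it all — equilibrium is at 0 °C with ice remaining.
m_melted×334 = 17895  ⇒  m_melted ≈ 53.58 g.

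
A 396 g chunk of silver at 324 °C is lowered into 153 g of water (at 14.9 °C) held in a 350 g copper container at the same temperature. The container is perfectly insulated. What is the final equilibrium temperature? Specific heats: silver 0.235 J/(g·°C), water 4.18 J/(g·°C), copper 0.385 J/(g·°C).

T_f ≈ 48.1 °C

With ΣQ=0 the equilibrium temperature is the m·c-weighted mean:
T_f = (93.06×324 + 639.54×14.9 + 134.75×14.9) / (93.06 + 639.54 + 134.75)
    = 41688 / 867.35 ≈ 48.06 °C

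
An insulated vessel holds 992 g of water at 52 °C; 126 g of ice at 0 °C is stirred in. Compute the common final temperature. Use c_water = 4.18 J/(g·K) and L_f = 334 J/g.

Setting the total heat transfer to zero:
latent heat to melt: 126·334 = 42084
  meltwater 0→T: 126·4.18·T = 526.68 T
  water cools: 992·4.18·(T − 52) = 4146.6(T − 52)
4673.2 T = 215621 − 42084 = 173537
T ≈ 37.13 °C. Since T > 0 °C, the all-ice-melts assumption holds.

T_f ≈ 37.1 °C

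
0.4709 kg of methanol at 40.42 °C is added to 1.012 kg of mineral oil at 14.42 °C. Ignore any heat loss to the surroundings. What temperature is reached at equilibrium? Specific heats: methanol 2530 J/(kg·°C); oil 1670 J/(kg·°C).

Conservation of energy gives ΣQ = 0:
0.4709·2530·(T − 40.42) + 1.012·1670·(T − 14.42) = 0
2881.4 T = 72526
T = 72526 / 2881.4 = 25.2 °C

T_f ≈ 25.2 °C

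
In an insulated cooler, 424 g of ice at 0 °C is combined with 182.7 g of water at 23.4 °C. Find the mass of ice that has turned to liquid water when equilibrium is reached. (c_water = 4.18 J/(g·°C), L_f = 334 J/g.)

Cooling the water to 0 °C releases 182.7·4.18·23.4 = 17870 J.
To melt every bit of ice: 424·334 = 141616 J.
17870 J < 141616 J, so only part of the ice melts and the system sits at 0 °C.
m_melt = 17870 / L_f = 53.5 g.

m_melted ≈ 53.5 g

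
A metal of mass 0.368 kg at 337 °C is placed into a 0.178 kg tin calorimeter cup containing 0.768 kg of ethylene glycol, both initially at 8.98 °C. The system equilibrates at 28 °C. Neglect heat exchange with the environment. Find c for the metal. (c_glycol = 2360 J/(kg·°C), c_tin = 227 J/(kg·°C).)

c ≈ 310 J/(kg·°C)

Setting the total heat transfer to zero:
0.368·c·(28 − 337) + 0.768·2360·(28 − 8.98) + 0.178·227·(28 − 8.98) = 0
-113.71 c = -35242
c = -35242/-113.71 ≈ 309.9 J/(kg·°C)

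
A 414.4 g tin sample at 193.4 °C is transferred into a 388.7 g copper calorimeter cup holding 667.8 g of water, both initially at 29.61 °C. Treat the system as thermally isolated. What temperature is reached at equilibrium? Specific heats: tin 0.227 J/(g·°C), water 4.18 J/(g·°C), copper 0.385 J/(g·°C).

Net heat exchanged in the isolated system is zero:
414.4×0.227×(T − 193.4) + 667.8×4.18×(T − 29.61) + 388.7×0.385×(T − 29.61) = 0
94.07(T − 193.4) + 2791.4(T − 29.61) + 149.65(T − 29.61) = 0
3035.1 T = 105278
T = 105278/3035.1 ≈ 34.69 °C

T_f ≈ 34.7 °C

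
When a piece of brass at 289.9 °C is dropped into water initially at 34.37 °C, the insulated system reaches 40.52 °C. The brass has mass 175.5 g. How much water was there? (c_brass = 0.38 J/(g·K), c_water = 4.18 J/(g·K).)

m ≈ 647 g

Let T be the final temperature. ΣQ_i = 0:
175.5×0.38×(40.52 − 289.9) + m×4.18×(40.52 − 34.37) = 0
25.71 m = 16631
m = 16631/25.71 ≈ 647 g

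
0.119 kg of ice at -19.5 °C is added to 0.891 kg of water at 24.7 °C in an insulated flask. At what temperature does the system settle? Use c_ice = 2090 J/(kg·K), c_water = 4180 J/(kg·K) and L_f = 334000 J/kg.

T_f ≈ 11.2 °C

Let T be the final temperature. ΣQ_i = 0:
ice -19.5→0 °C: 0.119·2090·19.5 = 4849.8
  melt ice: 0.119·334000 = 39746
  meltwater 0→T: 0.119·4180·T = 497.42 T
  water: 3724.4(T − 24.7)
4221.8 T = 91992 − 44596 = 47396
T ≈ 11.23 °C (positive, so assuming full melt was valid).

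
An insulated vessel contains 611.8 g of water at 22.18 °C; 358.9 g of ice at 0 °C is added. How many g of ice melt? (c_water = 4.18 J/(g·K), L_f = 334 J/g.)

m_melted ≈ 170 g

Heat available from the water dropping to 0 °C: 611.8×4.18×22.18 = 56721 J.
Melting all 358.9 g of ice would need 358.9×334 = 119873 J.
56721 J < 119873 J, so only part of the ice melts and the system sits at 0 °C.
m_melt = 56721 / L_f = 169.8 g.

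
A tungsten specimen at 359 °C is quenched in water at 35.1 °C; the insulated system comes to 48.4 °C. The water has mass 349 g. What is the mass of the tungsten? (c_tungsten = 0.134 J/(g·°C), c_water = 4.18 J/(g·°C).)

|Q_tungsten| = |Q_water|:
m·0.134·(359 − 48.4) = 349·4.18·(48.4 − 35.1)
41.62 m = 19402  ⇒  m ≈ 466.2 g

m ≈ 466 g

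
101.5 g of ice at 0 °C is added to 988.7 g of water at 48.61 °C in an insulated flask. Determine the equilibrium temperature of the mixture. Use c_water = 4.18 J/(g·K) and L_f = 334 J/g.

T_f ≈ 36.6 °C

Taking heat into each body as positive, Σ m c ΔT = 0:
fusion: m_ice L_f = 101.5×334 = 33901; meltwater 0→T: 101.5×4.18×T = 424.27 T; water: 4132.8(T − 48.61)
4557 T = 200894 − 33901 = 166993
T ≈ 36.65 °C — above 0 °C, consistent with complete melting.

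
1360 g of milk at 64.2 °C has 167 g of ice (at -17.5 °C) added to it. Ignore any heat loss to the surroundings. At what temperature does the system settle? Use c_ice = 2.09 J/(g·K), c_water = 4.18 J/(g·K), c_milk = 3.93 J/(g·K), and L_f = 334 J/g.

T_f ≈ 46.5 °C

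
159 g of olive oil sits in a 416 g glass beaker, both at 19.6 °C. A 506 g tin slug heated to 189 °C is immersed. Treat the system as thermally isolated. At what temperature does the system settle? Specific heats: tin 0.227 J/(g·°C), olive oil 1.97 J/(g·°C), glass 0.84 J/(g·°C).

T_f ≈ 44.6 °C

Setting the total heat transfer to zero:
506·0.227·(T − 189) + 159·1.97·(T − 19.6) + 416·0.84·(T − 19.6) = 0
114.86(T − 189) + 313.23(T − 19.6) + 349.44(T − 19.6) = 0
(114.86 + 313.23 + 349.44) T = 114.86·189 + 313.23·19.6 + 349.44·19.6
T = 34697 / 777.53 = 44.6 °C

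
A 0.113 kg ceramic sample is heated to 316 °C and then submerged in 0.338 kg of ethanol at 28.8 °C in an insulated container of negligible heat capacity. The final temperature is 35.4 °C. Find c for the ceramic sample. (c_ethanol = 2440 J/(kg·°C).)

m_s c (T_s − T_f) = m_ethanol c_ethanol (T_f − T_0):
0.113·c·(316 − 35.4) = 0.338·2440·(35.4 − 28.8)
31.71 c = 5443.2  ⇒  c ≈ 171.7 J/(kg·°C)

c ≈ 172 J/(kg·°C)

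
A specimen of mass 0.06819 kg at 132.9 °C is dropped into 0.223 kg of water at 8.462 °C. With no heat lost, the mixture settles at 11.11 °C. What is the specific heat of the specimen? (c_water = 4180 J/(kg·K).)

m_s c (T_s − T_f) = m_water c_water (T_f − T_0):
0.06819×c×(132.9 − 11.11) = 0.223×4180×(11.11 − 8.462)
8.305 c = 2468.3  ⇒  c ≈ 297.2 J/(kg·K)

c ≈ 297 J/(kg·K)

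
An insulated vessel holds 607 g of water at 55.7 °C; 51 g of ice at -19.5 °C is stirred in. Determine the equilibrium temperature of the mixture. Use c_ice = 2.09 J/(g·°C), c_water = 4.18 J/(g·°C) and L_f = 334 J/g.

T_f ≈ 44.4 °C

Energy conservation, ΣQ = 0:
ice -19.5→0 °C: 51·2.09·19.5 = 2078.5; fusion: m_ice L_f = 51·334 = 17034; meltwater 0→T: 51·4.18·T = 213.18 T; water: 2537.3(T − 55.7)
2750.4 T = 141325 − 19113 = 122213
T ≈ 44.43 °C (positive, so assuming full melt was valid).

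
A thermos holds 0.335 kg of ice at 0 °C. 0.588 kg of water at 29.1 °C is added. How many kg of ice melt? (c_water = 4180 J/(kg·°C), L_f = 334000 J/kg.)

m_melted ≈ 0.214 kg

Cooling the water to 0 °C releases 0.588·4180·29.1 = 71523 J.
To melt every bit of ice: 0.335·334000 = 111890 J.
Since 71523 < 111890 J, not all the ice melts; equilibrium is at 0 °C.
Mass melted = 71523/334000 ≈ 0.2141 kg.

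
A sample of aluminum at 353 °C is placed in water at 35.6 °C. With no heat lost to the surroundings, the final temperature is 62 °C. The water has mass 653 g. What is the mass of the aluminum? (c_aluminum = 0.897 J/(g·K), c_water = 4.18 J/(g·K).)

m ≈ 276 g

Heat lost by the aluminum = heat gained by the water:
m·0.897·(353 − 62) = 653·4.18·(62 − 35.6)
261.03 m = 72060  ⇒  m ≈ 276.1 g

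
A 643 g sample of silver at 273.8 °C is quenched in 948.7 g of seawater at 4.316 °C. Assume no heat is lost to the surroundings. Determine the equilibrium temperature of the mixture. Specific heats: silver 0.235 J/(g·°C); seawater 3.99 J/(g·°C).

T_f ≈ 14.7 °C

Let T be the final temperature. ΣQ_i = 0:
643*0.235*(T − 273.8) + 948.7*3.99*(T − 4.316) = 0
(151.1 + 3785.3) T = 151.1*273.8 + 3785.3*4.316
T = 57710/3936.4 ≈ 14.66 °C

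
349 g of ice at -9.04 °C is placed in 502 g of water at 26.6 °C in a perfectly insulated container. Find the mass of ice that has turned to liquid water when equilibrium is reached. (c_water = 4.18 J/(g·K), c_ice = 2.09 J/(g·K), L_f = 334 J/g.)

m_melted ≈ 147 g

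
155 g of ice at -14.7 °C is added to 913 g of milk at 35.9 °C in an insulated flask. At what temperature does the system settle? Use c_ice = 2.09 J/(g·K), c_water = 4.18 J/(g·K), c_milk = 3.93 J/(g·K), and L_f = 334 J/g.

T_f ≈ 17.1 °C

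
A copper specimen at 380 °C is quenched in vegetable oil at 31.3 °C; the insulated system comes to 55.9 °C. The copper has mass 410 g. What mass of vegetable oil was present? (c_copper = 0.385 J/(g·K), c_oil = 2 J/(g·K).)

m ≈ 1040 g

Heat lost by the copper = heat gained by the oil:
410·0.385·(380 − 55.9) = m·2·(55.9 − 31.3)
49.2 m = 51159  ⇒  m ≈ 1040 g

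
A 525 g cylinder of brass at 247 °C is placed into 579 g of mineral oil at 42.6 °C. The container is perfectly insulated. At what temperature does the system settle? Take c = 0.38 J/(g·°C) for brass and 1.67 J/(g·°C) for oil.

Set heat shed by the hot body equal to heat absorbed by the cold body:
525×0.38×(247 − T) = 579×1.67×(T − 42.6)
199.5(247 − T) = 966.93(T − 42.6)
1166.4 T = 90468  ⇒  T ≈ 77.56 °C

T_f ≈ 77.6 °C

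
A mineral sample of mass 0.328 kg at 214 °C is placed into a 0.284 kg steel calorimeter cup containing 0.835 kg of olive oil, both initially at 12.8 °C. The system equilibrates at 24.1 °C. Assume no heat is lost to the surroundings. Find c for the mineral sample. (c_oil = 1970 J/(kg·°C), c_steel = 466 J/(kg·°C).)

Taking heat into each body as positive, Σ m c ΔT = 0:
0.328·c·(24.1 − 214) + 0.835·1970·(24.1 − 12.8) + 0.284·466·(24.1 − 12.8) = 0
-62.29 c = -20083
c = -20083/-62.29 ≈ 322.4 J/(kg·°C)

c ≈ 322 J/(kg·°C)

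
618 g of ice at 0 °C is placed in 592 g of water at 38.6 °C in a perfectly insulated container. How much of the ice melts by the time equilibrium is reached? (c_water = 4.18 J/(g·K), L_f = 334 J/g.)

Cooling the water to 0 °C releases 592·4.18·38.6 = 95518 J.
Melting all 618 g of ice would need 618·334 = 206412 J.
That's not enough to melt it all — equilibrium is at 0 °C with ice remaining.
m_melt = 95518 / L_f = 286 g.

m_melted ≈ 286 g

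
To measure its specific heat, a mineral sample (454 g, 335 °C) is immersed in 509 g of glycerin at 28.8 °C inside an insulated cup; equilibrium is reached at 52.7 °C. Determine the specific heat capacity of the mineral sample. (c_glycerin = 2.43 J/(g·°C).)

Heat lost by the mineral sample = heat gained by the glycerin:
454×c×(335 − 52.7) = 509×2.43×(52.7 − 28.8)
128164 c = 29561  ⇒  c ≈ 0.2307 J/(g·°C)

c ≈ 0.231 J/(g·°C)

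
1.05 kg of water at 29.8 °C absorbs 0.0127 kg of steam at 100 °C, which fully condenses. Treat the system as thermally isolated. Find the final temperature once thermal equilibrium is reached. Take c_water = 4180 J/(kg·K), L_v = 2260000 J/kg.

Energy balance with sensible and latent terms:
steam→water at 100 °C releases m L_v = 0.0127·2260000 = 28702; condensed water 100 °C→T: 53.09(T − 100); original water: 4389(T − 29.8)
4442.1 T = 28702 + 5308.6 + 130792 = 164803
T ≈ 37.10 °C, under the boiling point, so the assumption holds.

T_f ≈ 37.1 °C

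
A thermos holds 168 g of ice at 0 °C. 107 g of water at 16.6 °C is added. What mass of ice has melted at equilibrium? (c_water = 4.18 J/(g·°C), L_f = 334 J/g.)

m_melted ≈ 22.2 g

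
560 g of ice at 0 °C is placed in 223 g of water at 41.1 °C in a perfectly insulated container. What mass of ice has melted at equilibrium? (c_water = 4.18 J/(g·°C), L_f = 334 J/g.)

m_melted ≈ 115 g

Water can give up m c ΔT = 223×4.18×41.1 = 38311 J before reaching 0 °C.
To melt every bit of ice: 560×334 = 187040 J.
Since 38311 < 187040 J, not all the ice melts; equilibrium is at 0 °C.
m_melt = 38311 / L_f = 114.7 g.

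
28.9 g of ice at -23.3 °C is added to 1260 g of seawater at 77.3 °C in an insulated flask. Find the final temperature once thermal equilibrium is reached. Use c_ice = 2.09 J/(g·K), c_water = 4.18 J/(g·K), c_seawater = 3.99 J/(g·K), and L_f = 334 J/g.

T_f ≈ 73.3 °C

Heat gained plus heat lost sum to zero:
warm ice to 0 °C: 28.9·2.09·(0 − (-23.3)) = 1407.3; latent heat to melt: 28.9·334 = 9652.6; warm the meltwater: 120.8 T; seawater: 5027.4(T − 77.3)
5148.2 T = 388618 − 11060 = 377558
T ≈ 73.34 °C (positive, so assuming full melt was valid).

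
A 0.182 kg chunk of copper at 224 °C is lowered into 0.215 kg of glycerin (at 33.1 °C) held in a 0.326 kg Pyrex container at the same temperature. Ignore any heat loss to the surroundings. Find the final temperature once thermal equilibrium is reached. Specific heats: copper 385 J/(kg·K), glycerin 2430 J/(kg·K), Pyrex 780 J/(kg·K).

Net heat exchanged in the isolated system is zero:
0.182×385×(T − 224) + 0.215×2430×(T − 33.1) + 0.326×780×(T − 33.1) = 0
70.07(T − 224) + 522.45(T − 33.1) + 254.28(T − 33.1) = 0
(70.07 + 522.45 + 254.28) T = 70.07×224 + 522.45×33.1 + 254.28×33.1
T ≈ 48.90 °C

T_f ≈ 48.9 °C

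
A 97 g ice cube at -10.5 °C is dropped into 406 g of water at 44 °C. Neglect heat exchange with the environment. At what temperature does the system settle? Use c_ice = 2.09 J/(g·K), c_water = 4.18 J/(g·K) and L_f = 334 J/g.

T_f ≈ 19.1 °C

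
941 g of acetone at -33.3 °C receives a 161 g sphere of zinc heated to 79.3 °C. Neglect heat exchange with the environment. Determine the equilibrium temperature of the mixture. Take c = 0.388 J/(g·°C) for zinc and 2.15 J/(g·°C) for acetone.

T_f = Σ m_i c_i T_i / Σ m_i c_i:
T_f = (62.47×79.3 + 2023.1×(-33.3)) / (62.47 + 2023.1)
    = -62417 / 2085.6 ≈ -29.93 °C

T_f ≈ -29.9 °C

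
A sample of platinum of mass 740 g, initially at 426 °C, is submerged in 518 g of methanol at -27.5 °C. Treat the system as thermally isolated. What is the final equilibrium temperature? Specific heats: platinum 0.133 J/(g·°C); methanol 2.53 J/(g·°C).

T_f ≈ 4.2 °C

With ΣQ=0 the equilibrium temperature is the m·c-weighted mean:
T_f = (98.42×426 + 1310.5×(-27.5)) / (98.42 + 1310.5)
    = 5887.1 / 1409 ≈ 4.18 °C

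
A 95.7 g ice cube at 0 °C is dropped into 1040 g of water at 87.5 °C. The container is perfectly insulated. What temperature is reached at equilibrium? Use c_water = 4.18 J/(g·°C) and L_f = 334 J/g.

T_f ≈ 73.4 °C

Heat gained plus heat lost sum to zero:
latent heat to melt: 95.7·334 = 31964; meltwater 0→T: 95.7·4.18·T = 400.03 T; water cools: 1040·4.18·(T − 87.5) = 4347.2(T − 87.5)
4747.2 T = 380380 − 31964 = 348416
T ≈ 73.39 °C (positive, so assuming full melt was valid).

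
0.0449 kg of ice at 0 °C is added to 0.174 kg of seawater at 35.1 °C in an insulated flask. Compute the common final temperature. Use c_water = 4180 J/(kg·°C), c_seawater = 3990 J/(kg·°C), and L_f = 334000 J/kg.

T_f ≈ 10.6 °C

Energy conservation, ΣQ = 0:
fusion: m_ice L_f = 0.0449·334000 = 14997
  warm the meltwater: 187.68 T
  seawater: 694.26(T − 35.1)
881.94 T = 24369 − 14997 = 9371.9
T ≈ 10.63 °C. Since T > 0 °C, the all-ice-melts assumption holds.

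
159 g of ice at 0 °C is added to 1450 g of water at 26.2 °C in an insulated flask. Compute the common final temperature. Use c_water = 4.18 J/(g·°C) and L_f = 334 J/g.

T_f ≈ 15.7 °C

Energy conservation, ΣQ = 0:
fusion: m_ice L_f = 159×334 = 53106; warm the meltwater: 664.62 T; water: 6061(T − 26.2)
6725.6 T = 158798 − 53106 = 105692
T ≈ 15.71 °C. Since T > 0 °C, the all-ice-melts assumption holds.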